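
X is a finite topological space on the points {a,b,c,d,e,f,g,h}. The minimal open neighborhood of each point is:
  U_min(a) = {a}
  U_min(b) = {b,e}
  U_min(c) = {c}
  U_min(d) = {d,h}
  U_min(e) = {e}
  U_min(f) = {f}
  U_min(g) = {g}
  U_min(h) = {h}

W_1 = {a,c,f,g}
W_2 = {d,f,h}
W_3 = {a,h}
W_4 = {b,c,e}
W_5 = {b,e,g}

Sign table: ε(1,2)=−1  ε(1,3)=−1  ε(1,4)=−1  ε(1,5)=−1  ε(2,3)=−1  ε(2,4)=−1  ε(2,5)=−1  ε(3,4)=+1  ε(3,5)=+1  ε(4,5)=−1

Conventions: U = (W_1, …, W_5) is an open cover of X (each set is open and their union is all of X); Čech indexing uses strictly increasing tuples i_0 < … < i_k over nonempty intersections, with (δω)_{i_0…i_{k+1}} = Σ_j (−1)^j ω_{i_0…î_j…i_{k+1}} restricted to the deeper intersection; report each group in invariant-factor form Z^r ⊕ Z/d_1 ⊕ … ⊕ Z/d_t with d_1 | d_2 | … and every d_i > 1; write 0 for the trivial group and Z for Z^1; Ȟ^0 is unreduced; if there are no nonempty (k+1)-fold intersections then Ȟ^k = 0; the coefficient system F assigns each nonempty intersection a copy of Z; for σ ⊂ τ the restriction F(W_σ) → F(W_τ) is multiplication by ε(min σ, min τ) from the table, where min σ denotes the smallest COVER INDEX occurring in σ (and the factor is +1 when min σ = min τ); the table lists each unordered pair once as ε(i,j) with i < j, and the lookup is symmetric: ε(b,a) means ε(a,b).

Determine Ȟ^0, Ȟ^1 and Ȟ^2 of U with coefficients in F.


nerve of the cover:
  W12={f} W13={a} W14={c} W15={g} W23={h} W45={b,e}
C dims 5,6; δ0: rk 5, SNF 1^4·2
Ȟ^0 = (5 − 5) − 0 = 0, so Ȟ^0 ≅ 0
Ȟ^1 = (6 − 0) − 5 = 1 plus torsion [2], so Ȟ^1 ≅ Z ⊕ Z/2
Ȟ^2 = (0 − 0) − 0 = 0, so Ȟ^2 ≅ 0

Ȟ^0 ≅ 0, Ȟ^1 ≅ Z ⊕ Z/2, Ȟ^2 ≅ 0


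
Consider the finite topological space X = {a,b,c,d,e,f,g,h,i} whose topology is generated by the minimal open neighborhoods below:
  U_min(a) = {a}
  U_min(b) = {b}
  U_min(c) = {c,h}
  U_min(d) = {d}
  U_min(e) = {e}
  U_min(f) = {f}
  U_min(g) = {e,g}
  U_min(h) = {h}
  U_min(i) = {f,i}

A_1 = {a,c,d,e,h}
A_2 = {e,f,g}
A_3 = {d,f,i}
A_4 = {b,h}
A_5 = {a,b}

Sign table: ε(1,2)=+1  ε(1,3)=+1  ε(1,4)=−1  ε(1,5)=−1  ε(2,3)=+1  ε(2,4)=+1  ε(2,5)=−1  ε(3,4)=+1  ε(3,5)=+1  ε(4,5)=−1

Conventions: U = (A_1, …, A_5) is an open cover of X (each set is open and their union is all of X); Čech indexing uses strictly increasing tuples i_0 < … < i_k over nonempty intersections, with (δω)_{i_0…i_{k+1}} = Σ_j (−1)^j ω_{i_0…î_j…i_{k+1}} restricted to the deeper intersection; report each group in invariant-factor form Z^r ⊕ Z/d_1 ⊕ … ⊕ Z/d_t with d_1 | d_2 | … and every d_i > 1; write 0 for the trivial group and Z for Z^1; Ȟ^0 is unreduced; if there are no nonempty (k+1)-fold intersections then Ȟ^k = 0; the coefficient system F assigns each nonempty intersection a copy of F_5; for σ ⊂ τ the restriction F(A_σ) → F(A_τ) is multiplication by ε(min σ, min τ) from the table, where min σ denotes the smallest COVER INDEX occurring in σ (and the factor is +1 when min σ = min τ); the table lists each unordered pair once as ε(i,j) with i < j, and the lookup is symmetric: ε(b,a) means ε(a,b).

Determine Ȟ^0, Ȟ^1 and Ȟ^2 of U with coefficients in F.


intersection data:
  A12={e} A13={d} A14={h} A15={a} A23={f} A45={b}
C dims 5,6; δ0: rk_F5 5
Ȟ^0 = (5 − 5) − 0 = 0, so Ȟ^0 ≅ 0
Ȟ^1 = (6 − 0) − 5 = 1, so Ȟ^1 ≅ Z/5
Ȟ^2 = (0 − 0) − 0 = 0, so Ȟ^2 ≅ 0

Ȟ^0 = 0,  Ȟ^1 = Z/5,  Ȟ^2 = 0


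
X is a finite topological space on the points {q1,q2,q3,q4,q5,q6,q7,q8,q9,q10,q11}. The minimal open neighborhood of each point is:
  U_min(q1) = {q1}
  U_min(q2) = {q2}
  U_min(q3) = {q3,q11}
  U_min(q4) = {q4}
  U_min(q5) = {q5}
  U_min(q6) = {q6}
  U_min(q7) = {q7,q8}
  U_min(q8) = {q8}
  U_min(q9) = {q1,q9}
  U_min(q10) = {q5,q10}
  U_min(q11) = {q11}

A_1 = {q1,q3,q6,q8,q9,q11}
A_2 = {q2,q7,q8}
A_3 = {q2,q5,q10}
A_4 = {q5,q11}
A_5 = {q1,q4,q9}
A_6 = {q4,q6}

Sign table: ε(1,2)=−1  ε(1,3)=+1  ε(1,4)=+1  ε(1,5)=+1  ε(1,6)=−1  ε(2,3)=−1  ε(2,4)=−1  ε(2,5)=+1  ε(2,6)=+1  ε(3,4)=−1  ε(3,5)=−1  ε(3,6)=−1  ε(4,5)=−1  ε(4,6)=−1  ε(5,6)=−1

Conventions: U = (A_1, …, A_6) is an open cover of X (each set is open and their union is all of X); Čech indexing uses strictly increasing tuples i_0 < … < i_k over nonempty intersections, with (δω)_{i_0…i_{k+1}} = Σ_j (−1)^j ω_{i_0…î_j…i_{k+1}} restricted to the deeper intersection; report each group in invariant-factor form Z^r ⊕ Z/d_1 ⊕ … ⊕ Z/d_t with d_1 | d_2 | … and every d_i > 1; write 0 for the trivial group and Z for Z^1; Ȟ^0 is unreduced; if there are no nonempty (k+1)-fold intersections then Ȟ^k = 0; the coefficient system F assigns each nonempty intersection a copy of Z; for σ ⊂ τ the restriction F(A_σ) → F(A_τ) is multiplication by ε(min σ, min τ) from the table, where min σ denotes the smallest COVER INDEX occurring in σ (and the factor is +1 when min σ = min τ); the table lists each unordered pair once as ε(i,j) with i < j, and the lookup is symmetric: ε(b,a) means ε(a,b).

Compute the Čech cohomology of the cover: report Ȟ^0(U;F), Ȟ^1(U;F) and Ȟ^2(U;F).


Ȟ^0(U;F) ≅ 0; Ȟ^1(U;F) ≅ Z ⊕ Z/2; Ȟ^2(U;F) ≅ 0

nonempty intersections:
  A12={q8} A14={q11} A15={q1,q9} A16={q6} A23={q2} A34={q5} A56={q4}
C dims 6,7; δ0: rk 6, SNF 1^5·2
Ȟ^0: (6−6)−0=0 ⇒ 0
Ȟ^1: (7−0)−6=1 plus torsion [2] ⇒ Z ⊕ Z/2
Ȟ^2: (0−0)−0=0 ⇒ 0


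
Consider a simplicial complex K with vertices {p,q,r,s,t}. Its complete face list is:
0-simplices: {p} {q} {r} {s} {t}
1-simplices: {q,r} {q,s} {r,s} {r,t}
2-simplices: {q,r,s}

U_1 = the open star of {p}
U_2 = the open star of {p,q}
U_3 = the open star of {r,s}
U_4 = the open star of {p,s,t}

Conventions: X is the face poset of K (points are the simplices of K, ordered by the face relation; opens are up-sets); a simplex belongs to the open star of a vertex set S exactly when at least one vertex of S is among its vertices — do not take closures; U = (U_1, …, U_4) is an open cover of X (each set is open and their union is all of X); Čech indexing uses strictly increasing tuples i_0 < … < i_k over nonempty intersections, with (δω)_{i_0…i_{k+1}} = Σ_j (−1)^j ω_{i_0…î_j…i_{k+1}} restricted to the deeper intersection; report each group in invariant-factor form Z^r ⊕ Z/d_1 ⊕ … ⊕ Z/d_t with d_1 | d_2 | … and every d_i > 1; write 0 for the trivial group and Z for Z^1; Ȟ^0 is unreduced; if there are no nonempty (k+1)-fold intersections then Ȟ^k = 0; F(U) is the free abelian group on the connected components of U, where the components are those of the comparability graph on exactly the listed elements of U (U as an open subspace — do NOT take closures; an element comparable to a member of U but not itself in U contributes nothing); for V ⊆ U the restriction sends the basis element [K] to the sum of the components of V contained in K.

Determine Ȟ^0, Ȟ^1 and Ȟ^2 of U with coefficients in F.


Ȟ^0(U;F) ≅ Z^2,  Ȟ^1(U;F) ≅ 0,  Ȟ^2(U;F) ≅ 0

nerve of the cover:
  U1={{p}} U2={{p},{q},{q,r},{q,s},{q,r,s}} U3={{r},{s},{q,r},{q,s},{r,s},{r,t},{q,r,s}} U4={{p},{s},{t},{q,s},{r,s},{r,t},{q,r,s}}
  U12={{p}} U14={{p}} U23={{q,r},{q,s},{q,r,s}} U24={{p},{q,s},{q,r,s}} U34={{s},{q,s},{r,s},{r,t},{q,r,s}}
  U124={{p}} U234={{q,s},{q,r,s}}
components per intersection:
  U1: {{p}}
  U2: {{p}} {{q},{q,r},{q,s},{q,r,s}}
  U3: {{r},{s},{q,r},{q,s},{r,s},{r,t},{q,r,s}}
  U4: {{p}} {{s},{q,s},{r,s},{q,r,s}} {{t},{r,t}}
  U12: {{p}}
  U14: {{p}}
  U23: {{q,r},{q,s},{q,r,s}}
  U24: {{p}} {{q,s},{q,r,s}}
  U34: {{s},{q,s},{r,s},{q,r,s}} {{r,t}}
  U124: {{p}}
  U234: {{q,s},{q,r,s}}
C dims 7,7,2; δ0: rk 5, SNF 1^5; δ1: rk 2, SNF 1^2
Ȟ^0 = (7 − 5) − 0 = 2, so Ȟ^0 ≅ Z^2
Ȟ^1 = (7 − 2) − 5 = 0, so Ȟ^1 ≅ 0
Ȟ^2 = (2 − 0) − 2 = 0, so Ȟ^2 ≅ 0


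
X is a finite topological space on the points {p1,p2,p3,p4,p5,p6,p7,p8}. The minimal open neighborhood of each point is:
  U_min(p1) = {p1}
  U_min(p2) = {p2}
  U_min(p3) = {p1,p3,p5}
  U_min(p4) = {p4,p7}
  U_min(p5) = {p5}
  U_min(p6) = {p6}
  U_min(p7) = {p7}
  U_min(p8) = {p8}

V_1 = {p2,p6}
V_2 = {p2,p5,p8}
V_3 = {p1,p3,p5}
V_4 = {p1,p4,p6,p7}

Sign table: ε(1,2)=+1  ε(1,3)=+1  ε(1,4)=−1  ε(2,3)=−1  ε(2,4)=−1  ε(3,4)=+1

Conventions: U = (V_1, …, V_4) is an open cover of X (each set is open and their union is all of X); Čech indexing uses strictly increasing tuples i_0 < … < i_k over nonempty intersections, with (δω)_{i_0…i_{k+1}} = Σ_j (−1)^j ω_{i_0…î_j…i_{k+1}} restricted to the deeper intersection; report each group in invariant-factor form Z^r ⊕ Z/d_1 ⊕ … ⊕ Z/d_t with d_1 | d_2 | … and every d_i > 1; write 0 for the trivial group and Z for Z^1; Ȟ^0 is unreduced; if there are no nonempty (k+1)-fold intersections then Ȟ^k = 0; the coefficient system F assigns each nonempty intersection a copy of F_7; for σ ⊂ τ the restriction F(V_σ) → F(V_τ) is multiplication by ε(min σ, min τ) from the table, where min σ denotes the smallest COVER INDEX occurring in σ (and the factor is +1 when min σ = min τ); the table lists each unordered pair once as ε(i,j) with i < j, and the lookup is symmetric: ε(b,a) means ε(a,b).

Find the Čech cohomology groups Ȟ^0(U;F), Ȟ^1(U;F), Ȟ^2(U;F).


Ȟ^0 = Z/7; Ȟ^1 = Z/7; Ȟ^2 = 0

nerve of the cover:
  V12={p2} V14={p6} V23={p5} V34={p1}
C dims 4,4; δ0: rk_F7 3
Ȟ^0 = (4 − 3) − 0 = 1, so Ȟ^0 ≅ Z/7
Ȟ^1 = (4 − 0) − 3 = 1, so Ȟ^1 ≅ Z/7
Ȟ^2 = (0 − 0) − 0 = 0, so Ȟ^2 ≅ 0


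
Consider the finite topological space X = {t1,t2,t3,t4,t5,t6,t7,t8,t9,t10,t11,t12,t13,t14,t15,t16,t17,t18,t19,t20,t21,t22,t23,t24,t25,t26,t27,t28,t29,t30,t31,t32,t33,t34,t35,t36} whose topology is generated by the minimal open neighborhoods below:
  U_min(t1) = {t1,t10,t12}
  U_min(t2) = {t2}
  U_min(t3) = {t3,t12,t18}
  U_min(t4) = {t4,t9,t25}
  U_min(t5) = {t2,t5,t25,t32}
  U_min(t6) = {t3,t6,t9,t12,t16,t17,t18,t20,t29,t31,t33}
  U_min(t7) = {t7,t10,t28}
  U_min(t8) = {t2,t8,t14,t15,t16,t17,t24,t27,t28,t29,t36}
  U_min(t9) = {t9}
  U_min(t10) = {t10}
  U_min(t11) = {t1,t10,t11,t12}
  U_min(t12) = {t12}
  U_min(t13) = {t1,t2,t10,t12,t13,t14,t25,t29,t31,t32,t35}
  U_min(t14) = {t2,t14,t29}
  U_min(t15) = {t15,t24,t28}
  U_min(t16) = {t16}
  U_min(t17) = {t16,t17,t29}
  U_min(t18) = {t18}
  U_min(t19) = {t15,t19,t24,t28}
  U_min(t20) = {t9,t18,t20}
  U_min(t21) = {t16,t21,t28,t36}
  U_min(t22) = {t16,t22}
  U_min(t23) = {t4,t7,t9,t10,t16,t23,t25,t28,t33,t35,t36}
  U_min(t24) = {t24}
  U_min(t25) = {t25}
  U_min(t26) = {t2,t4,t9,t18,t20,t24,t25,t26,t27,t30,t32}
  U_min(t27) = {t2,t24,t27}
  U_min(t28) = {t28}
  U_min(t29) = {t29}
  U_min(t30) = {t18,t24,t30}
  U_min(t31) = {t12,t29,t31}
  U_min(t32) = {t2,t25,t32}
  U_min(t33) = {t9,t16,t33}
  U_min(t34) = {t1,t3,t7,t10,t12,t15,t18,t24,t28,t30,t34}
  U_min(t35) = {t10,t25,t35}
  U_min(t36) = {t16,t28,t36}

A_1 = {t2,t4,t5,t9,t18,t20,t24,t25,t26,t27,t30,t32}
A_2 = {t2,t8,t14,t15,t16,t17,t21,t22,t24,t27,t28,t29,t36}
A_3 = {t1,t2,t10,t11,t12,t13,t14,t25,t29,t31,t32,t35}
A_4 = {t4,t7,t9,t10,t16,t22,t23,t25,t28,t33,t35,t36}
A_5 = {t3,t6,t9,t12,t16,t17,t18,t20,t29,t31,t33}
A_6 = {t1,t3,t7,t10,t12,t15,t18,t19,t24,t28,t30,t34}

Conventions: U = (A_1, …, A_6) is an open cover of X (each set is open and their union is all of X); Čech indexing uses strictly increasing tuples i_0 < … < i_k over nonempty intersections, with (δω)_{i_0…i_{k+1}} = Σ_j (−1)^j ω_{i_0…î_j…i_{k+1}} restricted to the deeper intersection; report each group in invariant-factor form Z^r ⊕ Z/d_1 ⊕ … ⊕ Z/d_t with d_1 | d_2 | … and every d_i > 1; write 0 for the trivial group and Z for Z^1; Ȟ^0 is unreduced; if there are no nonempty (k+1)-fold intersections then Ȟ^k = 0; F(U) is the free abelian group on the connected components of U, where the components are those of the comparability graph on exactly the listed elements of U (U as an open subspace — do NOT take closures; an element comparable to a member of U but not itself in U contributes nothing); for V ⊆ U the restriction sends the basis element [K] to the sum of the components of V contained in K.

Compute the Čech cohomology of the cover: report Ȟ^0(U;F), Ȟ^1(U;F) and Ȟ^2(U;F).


nonempty intersections:
  A12={t2,t24,t27} A13={t2,t25,t32} A14={t4,t9,t25} A15={t9,t18,t20} A16={t18,t24,t30} A23={t2,t14,t29} A24={t16,t22,t28,t36} A25={t16,t17,t29} A26={t15,t24,t28} A34={t10,t25,t35} A35={t12,t29,t31} A36={t1,t10,t12} A45={t9,t16,t33} A46={t7,t10,t28} A56={t3,t12,t18}
  A123={t2} A126={t24} A134={t25} A145={t9} A156={t18} A235={t29} A245={t16} A246={t28} A346={t10} A356={t12}
components per intersection:
  A1: {t2,t4,t5,t9,t18,t20,t24,t25,t26,t27,t30,t32}
  A2: {t2,t8,t14,t15,t16,t17,t21,t22,t24,t27,t28,t29,t36}
  A3: {t1,t2,t10,t11,t12,t13,t14,t25,t29,t31,t32,t35}
  A4: {t4,t7,t9,t10,t16,t22,t23,t25,t28,t33,t35,t36}
  A5: {t3,t6,t9,t12,t16,t17,t18,t20,t29,t31,t33}
  A6: {t1,t3,t7,t10,t12,t15,t18,t19,t24,t28,t30,t34}
  A12: {t2,t24,t27}
  A13: {t2,t25,t32}
  A14: {t4,t9,t25}
  A15: {t9,t18,t20}
  A16: {t18,t24,t30}
  A23: {t2,t14,t29}
  A24: {t16,t22,t28,t36}
  A25: {t16,t17,t29}
  A26: {t15,t24,t28}
  A34: {t10,t25,t35}
  A35: {t12,t29,t31}
  A36: {t1,t10,t12}
  A45: {t9,t16,t33}
  A46: {t7,t10,t28}
  A56: {t3,t12,t18}
  A123: {t2}
  A126: {t24}
  A134: {t25}
  A145: {t9}
  A156: {t18}
  A235: {t29}
  A245: {t16}
  A246: {t28}
  A346: {t10}
  A356: {t12}
C dims 6,15,10; δ0: rk 5, SNF 1^5; δ1: rk 10, SNF 1^9·2
Ȟ^0: (6−5)−0=1 ⇒ Z
Ȟ^1: (15−10)−5=0 ⇒ 0
Ȟ^2: (10−0)−10=0 plus torsion [2] ⇒ Z/2

Ȟ^0 = Z, Ȟ^1 = 0 and Ȟ^2 = Z/2


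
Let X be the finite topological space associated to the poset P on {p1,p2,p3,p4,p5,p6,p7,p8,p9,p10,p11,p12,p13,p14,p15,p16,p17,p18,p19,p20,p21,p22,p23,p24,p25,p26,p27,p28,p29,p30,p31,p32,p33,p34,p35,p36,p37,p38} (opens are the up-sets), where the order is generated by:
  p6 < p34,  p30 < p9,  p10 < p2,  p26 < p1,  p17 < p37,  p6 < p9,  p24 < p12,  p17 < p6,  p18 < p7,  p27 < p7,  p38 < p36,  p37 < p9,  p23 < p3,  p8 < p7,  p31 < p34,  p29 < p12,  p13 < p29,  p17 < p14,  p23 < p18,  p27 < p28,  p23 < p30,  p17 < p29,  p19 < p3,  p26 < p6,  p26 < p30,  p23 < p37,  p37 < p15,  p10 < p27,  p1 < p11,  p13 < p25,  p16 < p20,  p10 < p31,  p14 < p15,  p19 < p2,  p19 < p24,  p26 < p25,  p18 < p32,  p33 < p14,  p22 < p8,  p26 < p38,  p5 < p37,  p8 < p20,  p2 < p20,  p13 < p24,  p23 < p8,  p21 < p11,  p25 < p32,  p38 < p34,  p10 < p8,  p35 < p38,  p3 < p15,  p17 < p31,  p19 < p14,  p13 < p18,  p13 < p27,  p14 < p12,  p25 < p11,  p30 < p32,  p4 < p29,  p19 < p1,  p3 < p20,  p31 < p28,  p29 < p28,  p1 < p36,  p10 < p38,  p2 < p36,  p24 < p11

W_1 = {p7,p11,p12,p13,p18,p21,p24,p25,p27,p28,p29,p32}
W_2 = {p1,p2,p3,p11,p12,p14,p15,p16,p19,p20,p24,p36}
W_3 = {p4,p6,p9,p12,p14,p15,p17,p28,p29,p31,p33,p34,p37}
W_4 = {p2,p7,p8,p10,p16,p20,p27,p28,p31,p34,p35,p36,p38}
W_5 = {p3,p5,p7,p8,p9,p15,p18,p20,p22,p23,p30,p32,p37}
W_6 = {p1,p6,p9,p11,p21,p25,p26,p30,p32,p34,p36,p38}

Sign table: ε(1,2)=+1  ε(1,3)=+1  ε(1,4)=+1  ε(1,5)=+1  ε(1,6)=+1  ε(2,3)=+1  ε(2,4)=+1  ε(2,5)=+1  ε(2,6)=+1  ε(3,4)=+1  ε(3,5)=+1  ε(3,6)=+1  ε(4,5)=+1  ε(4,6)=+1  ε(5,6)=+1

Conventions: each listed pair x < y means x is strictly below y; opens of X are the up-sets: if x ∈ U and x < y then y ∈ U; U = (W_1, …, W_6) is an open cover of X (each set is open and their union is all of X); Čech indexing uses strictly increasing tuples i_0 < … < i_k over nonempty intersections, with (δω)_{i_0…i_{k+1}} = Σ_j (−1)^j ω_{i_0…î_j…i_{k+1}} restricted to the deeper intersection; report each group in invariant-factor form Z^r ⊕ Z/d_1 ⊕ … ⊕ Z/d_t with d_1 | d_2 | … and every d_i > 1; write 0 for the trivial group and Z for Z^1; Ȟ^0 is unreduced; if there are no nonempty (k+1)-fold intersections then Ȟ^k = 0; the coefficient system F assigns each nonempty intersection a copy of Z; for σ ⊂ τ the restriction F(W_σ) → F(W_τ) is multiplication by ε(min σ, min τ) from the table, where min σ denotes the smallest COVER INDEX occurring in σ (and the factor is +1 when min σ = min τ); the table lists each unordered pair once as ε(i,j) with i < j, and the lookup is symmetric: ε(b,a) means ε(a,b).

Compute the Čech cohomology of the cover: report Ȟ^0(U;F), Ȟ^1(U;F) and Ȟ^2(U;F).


cover nerve:
  W12={p11,p12,p24} W13={p12,p28,p29} W14={p7,p27,p28} W15={p7,p18,p32} W16={p11,p21,p25,p32} W23={p12,p14,p15} W24={p2,p16,p20,p36} W25={p3,p15,p20} W26={p1,p11,p36} W34={p28,p31,p34} W35={p9,p15,p37} W36={p6,p9,p34} W45={p7,p8,p20} W46={p34,p36,p38} W56={p9,p30,p32}
  W123={p12} W126={p11} W134={p28} W145={p7} W156={p32} W235={p15} W245={p20} W246={p36} W346={p34} W356={p9}
C dims 6,15,10; δ0: rk 5, SNF 1^5; δ1: rk 10, SNF 1^9·2
Ȟ^0: (6−5)−0=1 ⇒ Z
Ȟ^1: (15−10)−5=0 ⇒ 0
Ȟ^2: (10−0)−10=0 plus torsion [2] ⇒ Z/2

Ȟ^0(U;F) ≅ Z,  Ȟ^1(U;F) ≅ 0,  Ȟ^2(U;F) ≅ Z/2


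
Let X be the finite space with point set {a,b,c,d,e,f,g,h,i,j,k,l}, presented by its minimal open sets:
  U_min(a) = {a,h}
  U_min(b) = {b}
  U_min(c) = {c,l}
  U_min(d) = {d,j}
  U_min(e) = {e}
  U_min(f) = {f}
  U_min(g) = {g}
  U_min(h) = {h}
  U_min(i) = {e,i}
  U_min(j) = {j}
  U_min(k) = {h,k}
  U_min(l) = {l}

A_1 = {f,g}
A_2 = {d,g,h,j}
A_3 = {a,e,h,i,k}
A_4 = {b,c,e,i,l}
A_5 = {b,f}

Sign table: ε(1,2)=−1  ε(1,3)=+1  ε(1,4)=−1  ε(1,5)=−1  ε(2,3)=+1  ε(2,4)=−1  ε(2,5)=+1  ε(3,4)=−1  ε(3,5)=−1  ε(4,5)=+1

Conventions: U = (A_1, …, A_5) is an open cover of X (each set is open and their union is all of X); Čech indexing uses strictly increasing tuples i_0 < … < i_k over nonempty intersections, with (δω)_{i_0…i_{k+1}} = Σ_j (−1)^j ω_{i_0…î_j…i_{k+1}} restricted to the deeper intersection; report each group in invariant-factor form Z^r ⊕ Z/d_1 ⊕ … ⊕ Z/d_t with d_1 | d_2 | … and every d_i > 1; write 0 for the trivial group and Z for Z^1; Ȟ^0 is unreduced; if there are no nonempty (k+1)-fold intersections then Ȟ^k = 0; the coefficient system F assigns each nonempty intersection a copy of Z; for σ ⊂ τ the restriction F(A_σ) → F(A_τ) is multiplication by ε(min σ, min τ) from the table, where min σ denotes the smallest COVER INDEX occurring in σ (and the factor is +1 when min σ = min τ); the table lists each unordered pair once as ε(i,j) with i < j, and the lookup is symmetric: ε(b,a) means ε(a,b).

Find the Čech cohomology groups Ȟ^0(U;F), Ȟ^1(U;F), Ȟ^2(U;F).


nerve simplices:
  A12={g} A15={f} A23={h} A34={e,i} A45={b}
C dims 5,5; δ0: rk 5, SNF 1^4·2
degree 0: 5−5−0 = 0 → Ȟ^0 ≅ 0
degree 1: 5−0−5 = 0 plus torsion [2] → Ȟ^1 ≅ Z/2
degree 2: 0−0−0 = 0 → Ȟ^2 ≅ 0

Ȟ^0 ≅ 0,  Ȟ^1 ≅ Z/2,  Ȟ^2 ≅ 0


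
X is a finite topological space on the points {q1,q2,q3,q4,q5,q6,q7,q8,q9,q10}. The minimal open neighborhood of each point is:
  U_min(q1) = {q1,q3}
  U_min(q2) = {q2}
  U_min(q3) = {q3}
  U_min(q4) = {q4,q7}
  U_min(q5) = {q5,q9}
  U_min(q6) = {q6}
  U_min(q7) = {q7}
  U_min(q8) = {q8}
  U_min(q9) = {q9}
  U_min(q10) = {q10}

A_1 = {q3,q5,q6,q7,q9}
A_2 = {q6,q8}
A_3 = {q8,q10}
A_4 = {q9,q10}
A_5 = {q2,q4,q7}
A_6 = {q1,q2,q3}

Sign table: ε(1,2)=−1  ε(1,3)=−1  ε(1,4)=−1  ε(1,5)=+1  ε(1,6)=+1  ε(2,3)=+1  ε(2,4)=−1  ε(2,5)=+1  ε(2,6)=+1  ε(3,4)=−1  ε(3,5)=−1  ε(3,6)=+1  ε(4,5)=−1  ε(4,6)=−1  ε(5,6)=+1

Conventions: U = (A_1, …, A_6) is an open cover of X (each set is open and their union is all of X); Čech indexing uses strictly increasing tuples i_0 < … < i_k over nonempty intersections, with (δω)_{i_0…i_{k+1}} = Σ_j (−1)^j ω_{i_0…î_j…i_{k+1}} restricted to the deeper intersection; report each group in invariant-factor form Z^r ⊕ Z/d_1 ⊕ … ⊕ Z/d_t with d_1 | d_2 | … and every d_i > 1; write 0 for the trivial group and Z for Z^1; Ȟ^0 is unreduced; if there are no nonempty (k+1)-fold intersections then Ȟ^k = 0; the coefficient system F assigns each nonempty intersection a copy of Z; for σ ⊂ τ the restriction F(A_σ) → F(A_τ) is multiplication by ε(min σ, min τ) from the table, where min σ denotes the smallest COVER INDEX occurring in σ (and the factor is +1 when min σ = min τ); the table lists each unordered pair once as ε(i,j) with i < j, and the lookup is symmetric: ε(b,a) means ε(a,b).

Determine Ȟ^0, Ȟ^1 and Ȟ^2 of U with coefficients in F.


Ȟ^0 ≅ 0, Ȟ^1 ≅ Z ⊕ Z/2 and Ȟ^2 ≅ 0

nerve of the cover:
  A12={q6} A14={q9} A15={q7} A16={q3} A23={q8} A34={q10} A56={q2}
C dims 6,7; δ0: rk 6, SNF 1^5·2
Ȟ^0 = (6 − 6) − 0 = 0, so Ȟ^0 ≅ 0
Ȟ^1 = (7 − 0) − 6 = 1 plus torsion [2], so Ȟ^1 ≅ Z ⊕ Z/2
Ȟ^2 = (0 − 0) − 0 = 0, so Ȟ^2 ≅ 0


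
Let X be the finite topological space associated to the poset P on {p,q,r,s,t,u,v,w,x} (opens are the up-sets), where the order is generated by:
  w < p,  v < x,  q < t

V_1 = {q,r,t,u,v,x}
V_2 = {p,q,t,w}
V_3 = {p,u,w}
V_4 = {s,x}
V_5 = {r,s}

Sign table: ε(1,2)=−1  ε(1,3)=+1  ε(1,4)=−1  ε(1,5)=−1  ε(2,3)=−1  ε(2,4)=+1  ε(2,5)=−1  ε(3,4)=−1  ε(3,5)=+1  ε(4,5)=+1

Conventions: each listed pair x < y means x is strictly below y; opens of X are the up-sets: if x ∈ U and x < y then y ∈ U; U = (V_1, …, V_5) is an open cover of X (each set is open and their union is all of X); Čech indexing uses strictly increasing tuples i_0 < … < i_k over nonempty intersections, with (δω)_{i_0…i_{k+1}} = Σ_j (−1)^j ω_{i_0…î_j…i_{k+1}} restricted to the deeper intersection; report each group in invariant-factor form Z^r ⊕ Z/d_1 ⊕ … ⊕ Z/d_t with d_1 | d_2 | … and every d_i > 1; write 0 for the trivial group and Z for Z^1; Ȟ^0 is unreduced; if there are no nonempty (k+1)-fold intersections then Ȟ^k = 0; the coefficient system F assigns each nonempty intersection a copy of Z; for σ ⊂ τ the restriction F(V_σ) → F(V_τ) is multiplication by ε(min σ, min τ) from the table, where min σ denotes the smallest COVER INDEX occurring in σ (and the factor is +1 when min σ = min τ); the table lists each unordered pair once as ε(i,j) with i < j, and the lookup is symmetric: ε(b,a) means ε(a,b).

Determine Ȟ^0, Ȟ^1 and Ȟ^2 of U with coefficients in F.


nerve of the cover:
  V12={q,t} V13={u} V14={x} V15={r} V23={p,w} V45={s}
C dims 5,6; δ0: rk 4, SNF 1^4
Ȟ^0 = (5 − 4) − 0 = 1, so Ȟ^0 ≅ Z
Ȟ^1 = (6 − 0) − 4 = 2, so Ȟ^1 ≅ Z^2
Ȟ^2 = (0 − 0) − 0 = 0, so Ȟ^2 ≅ 0

Ȟ^0(U;F) ≅ Z, Ȟ^1(U;F) ≅ Z^2 and Ȟ^2(U;F) ≅ 0


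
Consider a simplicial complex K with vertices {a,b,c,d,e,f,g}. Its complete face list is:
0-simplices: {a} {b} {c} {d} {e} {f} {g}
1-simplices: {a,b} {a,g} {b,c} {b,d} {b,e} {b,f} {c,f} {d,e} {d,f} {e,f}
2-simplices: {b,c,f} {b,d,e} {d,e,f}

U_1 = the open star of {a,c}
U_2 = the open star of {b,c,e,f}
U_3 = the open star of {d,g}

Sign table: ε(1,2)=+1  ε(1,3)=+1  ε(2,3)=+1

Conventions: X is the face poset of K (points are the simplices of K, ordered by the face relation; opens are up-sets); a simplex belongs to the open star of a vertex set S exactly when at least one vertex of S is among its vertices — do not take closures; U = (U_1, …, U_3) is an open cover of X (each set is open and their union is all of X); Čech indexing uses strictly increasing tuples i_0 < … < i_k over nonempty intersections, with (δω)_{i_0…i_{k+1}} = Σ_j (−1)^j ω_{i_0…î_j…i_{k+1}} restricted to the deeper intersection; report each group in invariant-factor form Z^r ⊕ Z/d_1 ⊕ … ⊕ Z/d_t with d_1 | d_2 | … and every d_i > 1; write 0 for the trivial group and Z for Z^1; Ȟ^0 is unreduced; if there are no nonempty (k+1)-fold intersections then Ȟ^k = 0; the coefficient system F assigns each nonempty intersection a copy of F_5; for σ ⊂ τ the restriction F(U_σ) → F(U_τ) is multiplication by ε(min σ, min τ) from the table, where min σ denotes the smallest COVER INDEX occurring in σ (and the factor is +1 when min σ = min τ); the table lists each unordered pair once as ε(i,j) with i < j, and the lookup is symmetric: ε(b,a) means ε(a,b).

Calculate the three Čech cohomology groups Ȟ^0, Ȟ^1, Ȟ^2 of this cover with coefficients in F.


nonempty overlaps:
  U1={{a},{c},{a,b},{a,g},{b,c},{c,f},{b,c,f}} U2={{b},{c},{e},{f},{a,b},{b,c},{b,d},{b,e},{b,f},{c,f},{d,e},{d,f},{e,f},{b,c,f},{b,d,e},{d,e,f}} U3={{d},{g},{a,g},{b,d},{d,e},{d,f},{b,d,e},{d,e,f}}
  U12={{c},{a,b},{b,c},{c,f},{b,c,f}} U13={{a,g}} U23={{b,d},{d,e},{d,f},{b,d,e},{d,e,f}}
C dims 3,3; δ0: rk_F5 2
degree 0: 3−2−0 = 1 → Ȟ^0 ≅ Z/5
degree 1: 3−0−2 = 1 → Ȟ^1 ≅ Z/5
degree 2: 0−0−0 = 0 → Ȟ^2 ≅ 0

Ȟ^0 ≅ Z/5, Ȟ^1 ≅ Z/5, Ȟ^2 ≅ 0


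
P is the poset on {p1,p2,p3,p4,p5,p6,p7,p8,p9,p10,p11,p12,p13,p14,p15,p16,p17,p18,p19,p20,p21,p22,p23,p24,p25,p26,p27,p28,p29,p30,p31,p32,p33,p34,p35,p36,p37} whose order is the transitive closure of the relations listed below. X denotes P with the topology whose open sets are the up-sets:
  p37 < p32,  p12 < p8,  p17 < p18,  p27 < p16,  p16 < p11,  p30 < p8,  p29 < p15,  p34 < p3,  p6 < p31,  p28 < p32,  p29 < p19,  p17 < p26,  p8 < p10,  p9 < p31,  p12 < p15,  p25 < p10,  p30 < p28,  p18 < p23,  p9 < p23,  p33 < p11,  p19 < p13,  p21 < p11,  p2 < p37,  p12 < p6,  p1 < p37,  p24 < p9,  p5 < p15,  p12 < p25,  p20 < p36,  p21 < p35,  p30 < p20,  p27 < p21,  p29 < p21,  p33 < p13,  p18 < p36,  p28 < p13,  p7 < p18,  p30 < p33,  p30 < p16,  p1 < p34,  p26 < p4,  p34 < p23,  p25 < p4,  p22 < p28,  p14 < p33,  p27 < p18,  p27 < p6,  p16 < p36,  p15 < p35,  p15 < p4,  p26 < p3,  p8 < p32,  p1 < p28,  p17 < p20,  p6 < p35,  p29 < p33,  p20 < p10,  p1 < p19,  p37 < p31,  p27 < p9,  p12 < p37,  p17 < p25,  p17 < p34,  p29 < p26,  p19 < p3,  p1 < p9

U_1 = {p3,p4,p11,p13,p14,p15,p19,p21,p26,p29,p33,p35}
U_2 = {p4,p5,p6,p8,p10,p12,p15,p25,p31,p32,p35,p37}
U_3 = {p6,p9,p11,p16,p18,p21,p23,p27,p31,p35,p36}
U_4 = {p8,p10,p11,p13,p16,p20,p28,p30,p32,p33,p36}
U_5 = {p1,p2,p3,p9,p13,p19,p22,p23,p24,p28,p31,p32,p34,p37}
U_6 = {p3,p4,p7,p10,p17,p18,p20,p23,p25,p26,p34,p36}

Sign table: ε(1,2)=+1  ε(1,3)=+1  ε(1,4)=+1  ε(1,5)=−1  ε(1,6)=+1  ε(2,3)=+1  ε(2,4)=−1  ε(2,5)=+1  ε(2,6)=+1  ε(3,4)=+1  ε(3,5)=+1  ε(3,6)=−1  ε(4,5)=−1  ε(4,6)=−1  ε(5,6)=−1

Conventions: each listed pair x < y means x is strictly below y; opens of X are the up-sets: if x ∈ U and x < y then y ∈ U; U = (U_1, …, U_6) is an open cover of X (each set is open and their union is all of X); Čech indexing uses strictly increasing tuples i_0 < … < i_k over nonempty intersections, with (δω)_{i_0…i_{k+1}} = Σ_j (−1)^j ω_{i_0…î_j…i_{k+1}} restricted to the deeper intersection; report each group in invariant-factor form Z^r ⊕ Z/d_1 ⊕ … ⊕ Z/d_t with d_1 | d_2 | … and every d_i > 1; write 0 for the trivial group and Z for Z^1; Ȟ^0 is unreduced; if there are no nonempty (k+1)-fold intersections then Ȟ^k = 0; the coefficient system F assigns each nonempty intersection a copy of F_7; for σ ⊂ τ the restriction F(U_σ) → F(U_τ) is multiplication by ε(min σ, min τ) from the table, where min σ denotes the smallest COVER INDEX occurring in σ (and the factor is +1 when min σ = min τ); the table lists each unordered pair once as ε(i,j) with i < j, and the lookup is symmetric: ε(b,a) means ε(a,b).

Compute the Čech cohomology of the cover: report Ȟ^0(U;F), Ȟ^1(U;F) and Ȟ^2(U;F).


nerve of the cover:
  U12={p4,p15,p35} U13={p11,p21,p35} U14={p11,p13,p33} U15={p3,p13,p19} U16={p3,p4,p26} U23={p6,p31,p35} U24={p8,p10,p32} U25={p31,p32,p37} U26={p4,p10,p25} U34={p11,p16,p36} U35={p9,p23,p31} U36={p18,p23,p36} U45={p13,p28,p32} U46={p10,p20,p36} U56={p3,p23,p34}
  U123={p35} U126={p4} U134={p11} U145={p13} U156={p3} U235={p31} U245={p32} U246={p10} U346={p36} U356={p23}
C dims 6,15,10; δ0: rk_F7 6; δ1: rk_F7 9
Ȟ^0 = (6 − 6) − 0 = 0, so Ȟ^0 ≅ 0
Ȟ^1 = (15 − 9) − 6 = 0, so Ȟ^1 ≅ 0
Ȟ^2 = (10 − 0) − 9 = 1, so Ȟ^2 ≅ Z/7

Ȟ^0(U;F) ≅ 0, Ȟ^1(U;F) ≅ 0, Ȟ^2(U;F) ≅ Z/7


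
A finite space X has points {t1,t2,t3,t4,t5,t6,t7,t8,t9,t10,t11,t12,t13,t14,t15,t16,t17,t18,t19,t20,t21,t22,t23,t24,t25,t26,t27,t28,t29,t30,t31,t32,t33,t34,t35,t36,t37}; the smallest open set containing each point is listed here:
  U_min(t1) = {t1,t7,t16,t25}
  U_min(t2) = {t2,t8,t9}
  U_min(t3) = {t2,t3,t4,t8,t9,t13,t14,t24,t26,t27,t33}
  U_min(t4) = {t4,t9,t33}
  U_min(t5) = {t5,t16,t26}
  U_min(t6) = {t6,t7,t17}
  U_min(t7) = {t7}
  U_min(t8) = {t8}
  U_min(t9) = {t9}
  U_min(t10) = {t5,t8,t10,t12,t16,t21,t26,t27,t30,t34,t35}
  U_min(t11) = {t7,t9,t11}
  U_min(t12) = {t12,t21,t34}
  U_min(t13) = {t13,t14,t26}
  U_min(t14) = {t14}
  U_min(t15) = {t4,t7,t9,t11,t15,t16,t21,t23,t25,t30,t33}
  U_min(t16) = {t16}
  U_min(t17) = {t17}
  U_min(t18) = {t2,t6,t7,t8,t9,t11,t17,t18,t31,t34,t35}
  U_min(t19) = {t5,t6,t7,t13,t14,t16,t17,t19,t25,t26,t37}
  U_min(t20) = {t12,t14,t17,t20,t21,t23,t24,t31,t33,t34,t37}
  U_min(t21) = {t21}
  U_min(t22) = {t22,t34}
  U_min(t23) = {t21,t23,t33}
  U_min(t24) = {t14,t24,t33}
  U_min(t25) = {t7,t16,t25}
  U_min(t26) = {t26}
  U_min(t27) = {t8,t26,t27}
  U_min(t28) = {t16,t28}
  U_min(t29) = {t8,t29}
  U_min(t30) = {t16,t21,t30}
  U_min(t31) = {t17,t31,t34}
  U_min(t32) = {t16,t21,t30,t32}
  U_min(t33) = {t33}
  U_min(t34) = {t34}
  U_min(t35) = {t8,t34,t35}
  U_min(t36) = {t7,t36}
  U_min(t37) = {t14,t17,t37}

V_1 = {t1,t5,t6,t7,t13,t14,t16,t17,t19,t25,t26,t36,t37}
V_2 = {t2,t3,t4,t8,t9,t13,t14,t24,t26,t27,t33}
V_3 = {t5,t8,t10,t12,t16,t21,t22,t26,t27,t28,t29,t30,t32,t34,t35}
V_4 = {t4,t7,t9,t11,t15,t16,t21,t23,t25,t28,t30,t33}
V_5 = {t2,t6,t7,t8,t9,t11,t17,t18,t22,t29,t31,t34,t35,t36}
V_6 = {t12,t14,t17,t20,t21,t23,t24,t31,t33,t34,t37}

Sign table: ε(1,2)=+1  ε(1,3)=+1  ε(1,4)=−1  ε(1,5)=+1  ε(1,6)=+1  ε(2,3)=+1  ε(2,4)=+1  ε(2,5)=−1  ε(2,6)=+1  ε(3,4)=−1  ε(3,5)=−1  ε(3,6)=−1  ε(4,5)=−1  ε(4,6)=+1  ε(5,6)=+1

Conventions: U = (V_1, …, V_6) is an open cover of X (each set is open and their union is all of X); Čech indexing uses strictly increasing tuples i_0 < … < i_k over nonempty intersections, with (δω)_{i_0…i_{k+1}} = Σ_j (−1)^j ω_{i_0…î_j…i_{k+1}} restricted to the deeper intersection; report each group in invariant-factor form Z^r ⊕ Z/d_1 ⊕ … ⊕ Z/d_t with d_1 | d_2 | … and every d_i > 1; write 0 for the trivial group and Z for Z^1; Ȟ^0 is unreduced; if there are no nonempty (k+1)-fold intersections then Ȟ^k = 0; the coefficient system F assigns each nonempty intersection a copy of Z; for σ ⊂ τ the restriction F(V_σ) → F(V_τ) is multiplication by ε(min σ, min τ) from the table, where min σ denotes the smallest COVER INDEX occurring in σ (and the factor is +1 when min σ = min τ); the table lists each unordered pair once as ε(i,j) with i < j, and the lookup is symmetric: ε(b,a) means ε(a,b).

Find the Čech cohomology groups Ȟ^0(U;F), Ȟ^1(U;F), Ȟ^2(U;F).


cover nerve:
  V12={t13,t14,t26} V13={t5,t16,t26} V14={t7,t16,t25} V15={t6,t7,t17,t36} V16={t14,t17,t37} V23={t8,t26,t27} V24={t4,t9,t33} V25={t2,t8,t9} V26={t14,t24,t33} V34={t16,t21,t28,t30} V35={t8,t22,t29,t34,t35} V36={t12,t21,t34} V45={t7,t9,t11} V46={t21,t23,t33} V56={t17,t31,t34}
  V123={t26} V126={t14} V134={t16} V145={t7} V156={t17} V235={t8} V245={t9} V246={t33} V346={t21} V356={t34}
C dims 6,15,10; δ0: rk 6, SNF 1^5·2; δ1: rk 9, SNF 1^9
Ȟ^0: (6−6)−0=0 ⇒ 0
Ȟ^1: (15−9)−6=0 plus torsion [2] ⇒ Z/2
Ȟ^2: (10−0)−9=1 ⇒ Z

Ȟ^0 = 0; Ȟ^1 = Z/2; Ȟ^2 = Z


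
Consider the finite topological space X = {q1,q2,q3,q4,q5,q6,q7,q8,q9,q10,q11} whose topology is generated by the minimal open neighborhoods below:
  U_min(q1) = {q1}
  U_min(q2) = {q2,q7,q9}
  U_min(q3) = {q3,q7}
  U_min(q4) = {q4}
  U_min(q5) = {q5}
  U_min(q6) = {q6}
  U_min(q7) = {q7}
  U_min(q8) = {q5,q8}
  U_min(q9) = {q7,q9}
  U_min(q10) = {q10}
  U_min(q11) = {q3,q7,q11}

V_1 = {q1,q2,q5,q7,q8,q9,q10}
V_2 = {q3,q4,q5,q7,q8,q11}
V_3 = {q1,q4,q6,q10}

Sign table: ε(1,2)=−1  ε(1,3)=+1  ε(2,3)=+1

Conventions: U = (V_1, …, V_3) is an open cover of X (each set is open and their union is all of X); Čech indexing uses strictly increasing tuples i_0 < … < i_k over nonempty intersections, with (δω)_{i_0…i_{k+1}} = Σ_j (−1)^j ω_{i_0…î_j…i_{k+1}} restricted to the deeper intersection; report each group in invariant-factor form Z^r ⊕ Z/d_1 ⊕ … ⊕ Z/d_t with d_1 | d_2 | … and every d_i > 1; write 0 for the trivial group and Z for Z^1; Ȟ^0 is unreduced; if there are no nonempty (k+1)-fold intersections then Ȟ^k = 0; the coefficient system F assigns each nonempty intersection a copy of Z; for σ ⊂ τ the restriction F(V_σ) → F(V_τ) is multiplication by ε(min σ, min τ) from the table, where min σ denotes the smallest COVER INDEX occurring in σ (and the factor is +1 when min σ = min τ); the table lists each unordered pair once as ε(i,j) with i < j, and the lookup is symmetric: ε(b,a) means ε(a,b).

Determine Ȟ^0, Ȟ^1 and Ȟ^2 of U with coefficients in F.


Ȟ^0(U;F) ≅ 0, Ȟ^1(U;F) ≅ Z/2 and Ȟ^2(U;F) ≅ 0

nerve of the cover:
  V12={q5,q7,q8} V13={q1,q10} V23={q4}
C dims 3,3; δ0: rk 3, SNF 1^2·2
Ȟ^0 = (3 − 3) − 0 = 0, so Ȟ^0 ≅ 0
Ȟ^1 = (3 − 0) − 3 = 0 plus torsion [2], so Ȟ^1 ≅ Z/2
Ȟ^2 = (0 − 0) − 0 = 0, so Ȟ^2 ≅ 0


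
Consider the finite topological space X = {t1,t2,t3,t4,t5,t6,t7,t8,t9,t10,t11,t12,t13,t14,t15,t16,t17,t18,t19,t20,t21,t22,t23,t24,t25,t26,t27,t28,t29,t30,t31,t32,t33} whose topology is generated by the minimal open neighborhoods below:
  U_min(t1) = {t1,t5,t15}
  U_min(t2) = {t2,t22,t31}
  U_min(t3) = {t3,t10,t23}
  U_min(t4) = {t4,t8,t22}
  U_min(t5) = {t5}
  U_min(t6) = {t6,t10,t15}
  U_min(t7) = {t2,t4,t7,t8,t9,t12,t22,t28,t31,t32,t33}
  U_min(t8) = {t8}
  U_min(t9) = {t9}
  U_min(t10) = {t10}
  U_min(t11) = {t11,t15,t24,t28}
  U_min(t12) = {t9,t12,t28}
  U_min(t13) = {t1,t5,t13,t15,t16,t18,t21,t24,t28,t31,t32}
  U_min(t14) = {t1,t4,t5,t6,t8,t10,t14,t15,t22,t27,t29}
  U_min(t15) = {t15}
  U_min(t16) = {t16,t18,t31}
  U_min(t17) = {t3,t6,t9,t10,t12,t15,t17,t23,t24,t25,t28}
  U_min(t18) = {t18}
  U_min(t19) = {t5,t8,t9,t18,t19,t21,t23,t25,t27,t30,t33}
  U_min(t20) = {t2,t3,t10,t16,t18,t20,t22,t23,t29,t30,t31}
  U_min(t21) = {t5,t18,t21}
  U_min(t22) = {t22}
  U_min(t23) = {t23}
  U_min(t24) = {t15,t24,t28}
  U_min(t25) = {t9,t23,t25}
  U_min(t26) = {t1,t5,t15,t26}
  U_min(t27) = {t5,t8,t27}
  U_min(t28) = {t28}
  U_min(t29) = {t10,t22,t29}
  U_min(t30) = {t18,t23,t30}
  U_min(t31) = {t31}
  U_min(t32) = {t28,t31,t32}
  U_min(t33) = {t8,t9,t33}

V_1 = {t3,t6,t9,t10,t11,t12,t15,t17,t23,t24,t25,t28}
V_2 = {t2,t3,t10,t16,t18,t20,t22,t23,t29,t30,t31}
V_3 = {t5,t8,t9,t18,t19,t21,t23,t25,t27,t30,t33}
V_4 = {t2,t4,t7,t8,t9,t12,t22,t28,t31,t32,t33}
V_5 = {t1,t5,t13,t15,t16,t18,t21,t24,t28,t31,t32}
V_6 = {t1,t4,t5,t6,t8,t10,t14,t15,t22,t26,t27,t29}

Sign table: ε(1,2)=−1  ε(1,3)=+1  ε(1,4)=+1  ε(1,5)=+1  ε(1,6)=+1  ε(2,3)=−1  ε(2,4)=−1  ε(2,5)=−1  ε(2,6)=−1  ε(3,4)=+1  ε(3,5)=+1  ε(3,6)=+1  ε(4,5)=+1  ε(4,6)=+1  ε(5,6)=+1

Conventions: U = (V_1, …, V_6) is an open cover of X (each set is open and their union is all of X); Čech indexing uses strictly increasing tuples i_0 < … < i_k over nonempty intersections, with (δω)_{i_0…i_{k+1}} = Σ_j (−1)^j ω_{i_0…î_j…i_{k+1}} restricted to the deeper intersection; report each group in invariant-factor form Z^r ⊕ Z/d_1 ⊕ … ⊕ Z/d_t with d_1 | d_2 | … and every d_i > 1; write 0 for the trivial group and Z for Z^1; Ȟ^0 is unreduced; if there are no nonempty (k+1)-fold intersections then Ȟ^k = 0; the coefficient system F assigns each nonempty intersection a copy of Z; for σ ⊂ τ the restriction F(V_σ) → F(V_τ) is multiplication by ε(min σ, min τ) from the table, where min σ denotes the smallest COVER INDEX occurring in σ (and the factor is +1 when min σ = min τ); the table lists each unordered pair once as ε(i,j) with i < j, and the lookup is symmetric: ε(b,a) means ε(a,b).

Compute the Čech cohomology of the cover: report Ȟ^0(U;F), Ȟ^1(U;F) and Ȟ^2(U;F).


cover nerve:
  V12={t3,t10,t23} V13={t9,t23,t25} V14={t9,t12,t28} V15={t15,t24,t28} V16={t6,t10,t15} V23={t18,t23,t30} V24={t2,t22,t31} V25={t16,t18,t31} V26={t10,t22,t29} V34={t8,t9,t33} V35={t5,t18,t21} V36={t5,t8,t27} V45={t28,t31,t32} V46={t4,t8,t22} V56={t1,t5,t15}
  V123={t23} V126={t10} V134={t9} V145={t28} V156={t15} V235={t18} V245={t31} V246={t22} V346={t8} V356={t5}
C dims 6,15,10; δ0: rk 5, SNF 1^5; δ1: rk 10, SNF 1^9·2
Ȟ^0: (6−5)−0=1 ⇒ Z
Ȟ^1: (15−10)−5=0 ⇒ 0
Ȟ^2: (10−0)−10=0 plus torsion [2] ⇒ Z/2

Ȟ^0(U;F) ≅ Z, Ȟ^1(U;F) ≅ 0, Ȟ^2(U;F) ≅ Z/2


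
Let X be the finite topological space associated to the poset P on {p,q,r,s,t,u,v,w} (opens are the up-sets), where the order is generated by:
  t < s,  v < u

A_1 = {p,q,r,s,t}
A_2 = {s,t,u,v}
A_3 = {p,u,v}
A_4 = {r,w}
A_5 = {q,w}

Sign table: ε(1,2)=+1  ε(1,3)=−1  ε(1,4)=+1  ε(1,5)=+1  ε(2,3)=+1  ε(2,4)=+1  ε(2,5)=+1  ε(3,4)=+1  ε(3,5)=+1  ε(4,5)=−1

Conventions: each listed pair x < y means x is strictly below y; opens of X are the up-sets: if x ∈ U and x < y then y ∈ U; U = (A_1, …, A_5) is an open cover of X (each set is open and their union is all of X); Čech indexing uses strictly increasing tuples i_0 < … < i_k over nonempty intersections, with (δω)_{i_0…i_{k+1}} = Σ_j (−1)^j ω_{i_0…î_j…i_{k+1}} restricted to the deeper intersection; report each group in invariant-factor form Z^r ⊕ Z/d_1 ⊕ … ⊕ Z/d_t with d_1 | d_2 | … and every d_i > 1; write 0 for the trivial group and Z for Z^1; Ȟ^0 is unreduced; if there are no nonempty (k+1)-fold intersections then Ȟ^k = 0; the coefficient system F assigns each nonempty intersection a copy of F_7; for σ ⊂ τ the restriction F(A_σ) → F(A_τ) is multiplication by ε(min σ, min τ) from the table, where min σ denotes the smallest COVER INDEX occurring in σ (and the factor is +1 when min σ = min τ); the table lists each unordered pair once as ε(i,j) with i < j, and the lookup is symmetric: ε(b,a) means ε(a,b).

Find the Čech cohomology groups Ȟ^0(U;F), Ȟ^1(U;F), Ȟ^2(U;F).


Ȟ^0 ≅ 0, Ȟ^1 ≅ Z/7, Ȟ^2 ≅ 0

nerve simplices:
  A12={s,t} A13={p} A14={r} A15={q} A23={u,v} A45={w}
C dims 5,6; δ0: rk_F7 5
degree 0: 5−5−0 = 0 → Ȟ^0 ≅ 0
degree 1: 6−0−5 = 1 → Ȟ^1 ≅ Z/7
degree 2: 0−0−0 = 0 → Ȟ^2 ≅ 0


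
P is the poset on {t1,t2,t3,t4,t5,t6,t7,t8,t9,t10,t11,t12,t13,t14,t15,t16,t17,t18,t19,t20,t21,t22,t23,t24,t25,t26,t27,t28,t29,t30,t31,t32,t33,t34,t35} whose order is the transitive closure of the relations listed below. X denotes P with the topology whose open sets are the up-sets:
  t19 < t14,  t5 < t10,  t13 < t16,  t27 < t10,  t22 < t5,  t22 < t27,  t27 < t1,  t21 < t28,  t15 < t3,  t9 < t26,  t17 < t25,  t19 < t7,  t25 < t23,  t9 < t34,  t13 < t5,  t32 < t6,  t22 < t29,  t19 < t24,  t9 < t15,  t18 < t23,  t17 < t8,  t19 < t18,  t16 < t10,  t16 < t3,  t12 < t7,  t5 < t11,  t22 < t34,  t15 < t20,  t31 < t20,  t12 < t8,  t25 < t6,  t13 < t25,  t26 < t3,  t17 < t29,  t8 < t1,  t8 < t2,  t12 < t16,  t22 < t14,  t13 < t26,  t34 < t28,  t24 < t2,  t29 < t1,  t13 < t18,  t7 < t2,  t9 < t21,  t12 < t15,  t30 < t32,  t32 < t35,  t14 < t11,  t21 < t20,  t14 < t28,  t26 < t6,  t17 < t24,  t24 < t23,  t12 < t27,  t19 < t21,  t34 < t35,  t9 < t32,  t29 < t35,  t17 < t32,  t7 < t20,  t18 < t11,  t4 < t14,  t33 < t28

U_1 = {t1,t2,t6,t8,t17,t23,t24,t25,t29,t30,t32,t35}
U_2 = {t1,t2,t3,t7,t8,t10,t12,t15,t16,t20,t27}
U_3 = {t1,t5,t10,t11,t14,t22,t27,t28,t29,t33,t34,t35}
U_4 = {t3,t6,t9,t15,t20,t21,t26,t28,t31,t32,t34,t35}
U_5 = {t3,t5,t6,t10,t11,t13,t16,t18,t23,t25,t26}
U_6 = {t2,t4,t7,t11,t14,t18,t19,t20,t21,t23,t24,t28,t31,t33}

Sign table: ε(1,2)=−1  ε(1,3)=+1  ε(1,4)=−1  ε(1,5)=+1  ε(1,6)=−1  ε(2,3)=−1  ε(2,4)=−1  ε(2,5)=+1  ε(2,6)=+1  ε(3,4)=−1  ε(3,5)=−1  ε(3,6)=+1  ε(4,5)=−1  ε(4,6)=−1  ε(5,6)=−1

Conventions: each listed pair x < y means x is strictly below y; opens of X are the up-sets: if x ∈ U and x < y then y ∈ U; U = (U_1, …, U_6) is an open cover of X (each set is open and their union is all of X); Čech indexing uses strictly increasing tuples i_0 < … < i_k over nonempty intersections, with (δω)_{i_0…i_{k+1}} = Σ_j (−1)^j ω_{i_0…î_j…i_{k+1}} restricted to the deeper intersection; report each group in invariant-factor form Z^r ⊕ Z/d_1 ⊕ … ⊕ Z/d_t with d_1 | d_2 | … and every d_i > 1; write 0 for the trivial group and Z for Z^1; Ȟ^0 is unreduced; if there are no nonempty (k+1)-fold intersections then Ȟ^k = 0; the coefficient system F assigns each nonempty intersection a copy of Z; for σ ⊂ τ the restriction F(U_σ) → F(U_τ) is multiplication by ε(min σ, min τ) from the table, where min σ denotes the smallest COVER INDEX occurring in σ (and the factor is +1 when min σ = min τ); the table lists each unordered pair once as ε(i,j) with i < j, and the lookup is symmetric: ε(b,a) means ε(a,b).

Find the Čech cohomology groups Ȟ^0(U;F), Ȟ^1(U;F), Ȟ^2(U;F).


Ȟ^0 ≅ 0, Ȟ^1 ≅ Z/2 and Ȟ^2 ≅ Z

nerve simplices:
  U12={t1,t2,t8} U13={t1,t29,t35} U14={t6,t32,t35} U15={t6,t23,t25} U16={t2,t23,t24} U23={t1,t10,t27} U24={t3,t15,t20} U25={t3,t10,t16} U26={t2,t7,t20} U34={t28,t34,t35} U35={t5,t10,t11} U36={t11,t14,t28,t33} U45={t3,t6,t26} U46={t20,t21,t28,t31} U56={t11,t18,t23}
  U123={t1} U126={t2} U134={t35} U145={t6} U156={t23} U235={t10} U245={t3} U246={t20} U346={t28} U356={t11}
C dims 6,15,10; δ0: rk 6, SNF 1^5·2; δ1: rk 9, SNF 1^9
degree 0: 6−6−0 = 0 → Ȟ^0 ≅ 0
degree 1: 15−9−6 = 0 plus torsion [2] → Ȟ^1 ≅ Z/2
degree 2: 10−0−9 = 1 → Ȟ^2 ≅ Z
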